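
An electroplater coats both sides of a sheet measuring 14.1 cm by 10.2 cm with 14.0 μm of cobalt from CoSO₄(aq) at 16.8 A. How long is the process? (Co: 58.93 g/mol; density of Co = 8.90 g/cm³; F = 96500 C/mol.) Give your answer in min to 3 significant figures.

11.6 min

Plated area = 2 × 14.1 × 10.2 = 287.6 cm²
Volume = 287.6 × 14.0×10⁻⁴ cm = 0.4026 cm³
m(Co) = 0.4026 × 8.90 = 3.583 g
n(Co) = 3.583 / 58.93 = 0.06080 mol; n(e⁻) = 2 × 0.06080 = 0.1216 mol
Q = 0.1216 × 96500 = 11730 C
t = 11730 / 16.8 = 698.2 s = 11.6 min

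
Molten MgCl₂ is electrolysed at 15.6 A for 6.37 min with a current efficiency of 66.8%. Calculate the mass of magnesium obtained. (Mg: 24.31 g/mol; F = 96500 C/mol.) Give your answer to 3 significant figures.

0.502 g

Q = 15.6 × 382.2 = 5962 C
n(e⁻) = 5962 / 96500 = 0.06178 mol
Mg²⁺ + 2e⁻ → Mg, so theoretical m(Mg) = 0.03089 × 24.31 = 0.7509 g
Actual mass = 66.8% × 0.7509 = 0.502 g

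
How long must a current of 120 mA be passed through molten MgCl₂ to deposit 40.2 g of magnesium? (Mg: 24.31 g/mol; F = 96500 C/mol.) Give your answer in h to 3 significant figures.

n(Mg) = 40.2 / 24.31 = 1.654 mol
Mg²⁺ + 2e⁻ → Mg, so n(e⁻) = 2 × 1.654 = 3.308 mol
Q = 3.308 × 96500 = 3.192×10^5 C
t = Q / I = 3.192×10^5 / 0.120 = 2.660×10^6 s = 739 h

739 h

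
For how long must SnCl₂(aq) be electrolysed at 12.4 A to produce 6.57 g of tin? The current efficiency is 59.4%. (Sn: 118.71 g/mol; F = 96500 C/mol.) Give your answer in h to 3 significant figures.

n(Sn) = 6.57 / 118.71 = 0.05534 mol
Sn²⁺ + 2e⁻ → Sn, so n(e⁻) = 2 × 0.05534 = 0.1107 mol
Q = 0.1107 × 96500 / 0.594 = 17980 C
t = Q / I = 17980 / 12.4 = 1450 s = 0.403 h

0.403 h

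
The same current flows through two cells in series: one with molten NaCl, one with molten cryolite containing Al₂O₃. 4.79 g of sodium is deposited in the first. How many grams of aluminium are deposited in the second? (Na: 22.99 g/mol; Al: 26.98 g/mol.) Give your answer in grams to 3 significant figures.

n(Na) = 4.79 / 22.99 = 0.2084 mol
Na⁺ + e⁻ → Na, so n(e⁻) = 0.2084 mol
Same current for the same time ⇒ same n(e⁻) = 0.2084 mol in both cells.
Al³⁺ + 3e⁻ → Al, so n(Al) = 0.2084 / 3 = 0.06947 mol
m(Al) = 0.06947 × 26.98 = 1.87 g

1.87 g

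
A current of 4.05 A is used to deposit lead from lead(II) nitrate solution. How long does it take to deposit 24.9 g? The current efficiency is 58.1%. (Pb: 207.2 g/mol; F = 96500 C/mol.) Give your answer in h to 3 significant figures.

2.74 h

n(Pb) = 24.9 / 207.2 = 0.1202 mol
Pb²⁺ + 2e⁻ → Pb, so n(e⁻) = 2 × 0.1202 = 0.2404 mol
Q = 0.2404 × 96500 / 0.581 = 39930 C
t = Q / I = 39930 / 4.05 = 9859 s = 2.74 h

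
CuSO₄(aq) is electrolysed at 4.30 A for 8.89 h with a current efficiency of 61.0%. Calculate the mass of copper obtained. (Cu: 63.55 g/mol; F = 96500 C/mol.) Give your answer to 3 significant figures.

Q = 4.30 × 32004 = 1.376×10^5 C
n(e⁻) = 1.376×10^5 / 96500 = 1.426 mol
Cu²⁺ + 2e⁻ → Cu, so theoretical m(Cu) = 0.7130 × 63.55 = 45.31 g
Actual mass = 61.0% × 45.31 = 27.6 g

27.6 g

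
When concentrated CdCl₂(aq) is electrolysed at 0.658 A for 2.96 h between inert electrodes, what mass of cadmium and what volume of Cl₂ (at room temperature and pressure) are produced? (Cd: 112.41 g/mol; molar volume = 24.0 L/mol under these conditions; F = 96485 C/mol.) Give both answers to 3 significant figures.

Q = 0.658 × 10656 = 7012 C; n(e⁻) = 7012 / 96485 = 0.07267 mol
Cathode: Cd²⁺ + 2e⁻ → Cd → n(Cd) = 0.07267/2 = 0.03634 mol → 4.08 g
Anode: 2Cl⁻ → Cl₂ + 2e⁻ → n(Cl₂) = 0.07267/2 = 0.03634 mol → 0.872 L

4.08 g Cd; 0.872 L Cl₂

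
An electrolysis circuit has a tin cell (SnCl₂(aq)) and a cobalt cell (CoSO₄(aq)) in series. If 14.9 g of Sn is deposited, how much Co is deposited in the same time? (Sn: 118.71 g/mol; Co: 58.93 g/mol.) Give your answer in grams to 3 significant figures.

n(Sn) = 14.9 / 118.71 = 0.1255 mol
Sn²⁺ + 2e⁻ → Sn, so n(e⁻) = 2 × 0.1255 = 0.2510 mol
Since the cells are in series, n(e⁻) in the Co cell is also 0.2510 mol.
Co²⁺ + 2e⁻ → Co, so n(Co) = 0.2510 / 2 = 0.1255 mol
m(Co) = 0.1255 × 58.93 = 7.40 g

7.40 g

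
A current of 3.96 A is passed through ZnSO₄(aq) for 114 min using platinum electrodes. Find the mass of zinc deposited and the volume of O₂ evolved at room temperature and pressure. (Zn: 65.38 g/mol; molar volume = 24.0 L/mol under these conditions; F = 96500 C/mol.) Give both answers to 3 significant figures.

Q = 3.96 × 6840 = 27090 C; n(e⁻) = 27090 / 96500 = 0.2807 mol
Cathode: Zn²⁺ + 2e⁻ → Zn → n(Zn) = 0.2807/2 = 0.1404 mol → 9.18 g
Anode: 2H₂O → O₂ + 4H⁺ + 4e⁻ → n(O₂) = 0.2807/4 = 0.07018 mol → 1.68 L

9.18 g Zn; 1.68 L O₂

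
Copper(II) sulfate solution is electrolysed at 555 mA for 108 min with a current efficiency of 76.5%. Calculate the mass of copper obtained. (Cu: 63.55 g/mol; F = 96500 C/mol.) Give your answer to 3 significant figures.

Q = 0.555 × 6480 = 3596 C
n(e⁻) = 3596 / 96500 = 0.03726 mol
Cu²⁺ + 2e⁻ → Cu, so theoretical m(Cu) = 0.01863 × 63.55 = 1.184 g
Actual mass = 76.5% × 1.184 = 0.906 g

0.906 g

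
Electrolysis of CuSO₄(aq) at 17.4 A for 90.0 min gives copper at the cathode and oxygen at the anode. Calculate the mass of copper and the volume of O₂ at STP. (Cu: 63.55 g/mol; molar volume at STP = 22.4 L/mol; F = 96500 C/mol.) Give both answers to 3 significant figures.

30.9 g Cu; 5.45 L O₂

Q = 17.4 × 5400 = 93960 C; n(e⁻) = 93960 / 96500 = 0.9737 mol
Cathode: Cu²⁺ + 2e⁻ → Cu → n(Cu) = 0.9737/2 = 0.4869 mol → 30.9 g
Anode: 2H₂O → O₂ + 4H⁺ + 4e⁻ → n(O₂) = 0.9737/4 = 0.2434 mol → 5.45 L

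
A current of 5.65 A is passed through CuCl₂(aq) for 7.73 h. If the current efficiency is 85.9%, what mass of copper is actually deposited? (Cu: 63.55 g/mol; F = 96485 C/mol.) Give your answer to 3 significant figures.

Q = 5.65 × 27828 = 1.572×10^5 C
n(e⁻) = 1.572×10^5 / 96485 = 1.629 mol
Cu²⁺ + 2e⁻ → Cu, so theoretical m(Cu) = 0.8145 × 63.55 = 51.76 g
Actual mass = 85.9% × 51.76 = 44.5 g

44.5 g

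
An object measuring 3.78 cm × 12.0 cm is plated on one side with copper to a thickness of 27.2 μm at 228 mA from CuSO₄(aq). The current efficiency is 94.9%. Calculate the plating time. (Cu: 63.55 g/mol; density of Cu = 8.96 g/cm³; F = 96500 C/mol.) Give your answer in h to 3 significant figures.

4.31 h

Plated area = 3.78 × 12.0 = 45.36 cm²
Volume = 45.36 × 27.2×10⁻⁴ cm = 0.1234 cm³
m(Cu) = 0.1234 × 8.96 = 1.106 g
n(Cu) = 1.106 / 63.55 = 0.01740 mol; n(e⁻) = 2 × 0.01740 = 0.03480 mol
Q = 0.03480 × 96500 / 0.949 = 3539 C
t = 3539 / 0.228 = 15520 s = 4.31 h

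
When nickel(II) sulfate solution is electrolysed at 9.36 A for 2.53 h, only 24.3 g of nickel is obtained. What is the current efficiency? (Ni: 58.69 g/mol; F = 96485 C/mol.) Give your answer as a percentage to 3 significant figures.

93.7%

Q = 9.36 × 9108 = 85250 C
n(e⁻) = 85250 / 96485 = 0.8836 mol
Ni²⁺ + 2e⁻ → Ni, so theoretical n(Ni) = 0.4418 mol → 25.93 g
Efficiency = 24.3 / 25.93 = 0.9371 = 93.7%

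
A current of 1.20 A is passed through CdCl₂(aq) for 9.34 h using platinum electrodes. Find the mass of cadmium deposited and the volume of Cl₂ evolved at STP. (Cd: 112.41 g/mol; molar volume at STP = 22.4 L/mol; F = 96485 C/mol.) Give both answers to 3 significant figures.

23.5 g Cd; 4.68 L Cl₂

Q = 1.20 × 33624 = 40350 C; n(e⁻) = 40350 / 96485 = 0.4182 mol
Cathode: Cd²⁺ + 2e⁻ → Cd → n(Cd) = 0.4182/2 = 0.2091 mol → 23.5 g
Anode: 2Cl⁻ → Cl₂ + 2e⁻ → n(Cl₂) = 0.4182/2 = 0.2091 mol → 4.68 L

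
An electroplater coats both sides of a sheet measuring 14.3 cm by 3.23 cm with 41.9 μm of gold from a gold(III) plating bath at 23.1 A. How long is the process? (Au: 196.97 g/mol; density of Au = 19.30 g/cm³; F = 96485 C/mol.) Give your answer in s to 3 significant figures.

475 s

Plated area = 2 × 14.3 × 3.23 = 92.38 cm²
Volume = 92.38 × 41.9×10⁻⁴ cm = 0.3871 cm³
m(Au) = 0.3871 × 19.30 = 7.471 g
n(Au) = 7.471 / 196.97 = 0.03793 mol; n(e⁻) = 3 × 0.03793 = 0.1138 mol
Q = 0.1138 × 96485 = 10980 C
t = 10980 / 23.1 = 475.3 s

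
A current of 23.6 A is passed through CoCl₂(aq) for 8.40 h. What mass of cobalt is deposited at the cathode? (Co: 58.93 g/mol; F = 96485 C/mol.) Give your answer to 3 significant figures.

Charge passed = 23.6 × 30240 = 7.137×10^5 C
Moles of electrons = 7.137×10^5 / 96485 = 7.397 mol
Co²⁺ + 2e⁻ → Co, so n(Co) = 7.397 / 2 = 3.699 mol
m = 3.699 × 58.93 = 218 g

218 g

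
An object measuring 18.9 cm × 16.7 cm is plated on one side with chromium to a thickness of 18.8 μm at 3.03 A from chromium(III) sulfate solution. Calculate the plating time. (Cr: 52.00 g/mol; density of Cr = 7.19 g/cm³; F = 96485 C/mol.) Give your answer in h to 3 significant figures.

Plated area = 18.9 × 16.7 = 315.6 cm²
Volume = 315.6 × 18.8×10⁻⁴ cm = 0.5933 cm³
m(Cr) = 0.5933 × 7.19 = 4.266 g
n(Cr) = 4.266 / 52.00 = 0.08204 mol; n(e⁻) = 3 × 0.08204 = 0.2461 mol
Q = 0.2461 × 96485 = 23740 C
t = 23740 / 3.03 = 7835 s = 2.18 h

2.18 h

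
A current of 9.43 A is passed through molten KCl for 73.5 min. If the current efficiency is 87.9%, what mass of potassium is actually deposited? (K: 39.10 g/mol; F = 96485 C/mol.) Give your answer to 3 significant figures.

Q = 9.43 × 4410 = 41590 C
n(e⁻) = 41590 / 96485 = 0.4311 mol
K⁺ + e⁻ → K, so theoretical m(K) = 0.4311 × 39.10 = 16.86 g
Actual mass = 87.9% × 16.86 = 14.8 g

14.8 g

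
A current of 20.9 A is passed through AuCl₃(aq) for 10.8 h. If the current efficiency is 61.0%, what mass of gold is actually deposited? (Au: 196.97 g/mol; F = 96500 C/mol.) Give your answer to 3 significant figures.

Q = 20.9 × 38880 = 8.126×10^5 C
n(e⁻) = 8.126×10^5 / 96500 = 8.421 mol
Au³⁺ + 3e⁻ → Au, so theoretical m(Au) = 2.807 × 196.97 = 552.9 g
Actual mass = 61.0% × 552.9 = 337 g

337 g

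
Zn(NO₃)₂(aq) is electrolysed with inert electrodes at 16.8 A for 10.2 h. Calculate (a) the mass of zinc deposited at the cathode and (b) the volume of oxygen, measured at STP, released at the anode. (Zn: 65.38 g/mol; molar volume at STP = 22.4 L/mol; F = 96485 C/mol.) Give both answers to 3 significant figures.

209 g Zn; 35.8 L O₂

Q = 16.8 × 36720 = 6.169×10^5 C; n(e⁻) = 6.169×10^5 / 96485 = 6.394 mol
Cathode: Zn²⁺ + 2e⁻ → Zn → n(Zn) = 6.394/2 = 3.197 mol → 209 g
Anode: 2H₂O → O₂ + 4H⁺ + 4e⁻ → n(O₂) = 6.394/4 = 1.599 mol → 35.8 L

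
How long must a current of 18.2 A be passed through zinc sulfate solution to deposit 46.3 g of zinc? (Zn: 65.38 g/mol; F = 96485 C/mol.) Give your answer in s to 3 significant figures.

7510 s

n(Zn) = 46.3 / 65.38 = 0.7082 mol
Zn²⁺ + 2e⁻ → Zn, so n(e⁻) = 2 × 0.7082 = 1.416 mol
Q = 1.416 × 96485 = 1.366×10^5 C
t = Q / I = 1.366×10^5 / 18.2 = 7505 s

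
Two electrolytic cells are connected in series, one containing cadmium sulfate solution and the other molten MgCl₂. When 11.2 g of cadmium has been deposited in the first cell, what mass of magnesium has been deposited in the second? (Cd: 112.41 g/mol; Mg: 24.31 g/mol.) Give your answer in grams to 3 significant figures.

2.42 g

n(Cd) = 11.2 / 112.41 = 0.09964 mol
Cd²⁺ + 2e⁻ → Cd, so n(e⁻) = 2 × 0.09964 = 0.1993 mol
In series, the same 0.1993 mol of electrons flows through the second cell.
Mg²⁺ + 2e⁻ → Mg, so n(Mg) = 0.1993 / 2 = 0.09965 mol
m(Mg) = 0.09965 × 24.31 = 2.42 g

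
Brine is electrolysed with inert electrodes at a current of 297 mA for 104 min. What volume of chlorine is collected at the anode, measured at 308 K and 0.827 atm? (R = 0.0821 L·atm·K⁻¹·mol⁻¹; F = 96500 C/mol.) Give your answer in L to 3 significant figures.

Charge passed = 0.297 × 6240 = 1853 C
Moles of electrons = 1853 / 96500 = 0.01920 mol
2Cl⁻ → Cl₂ + 2e⁻, so n(Cl₂) = 0.01920 / 2 = 0.009600 mol
V = nRT/P = 0.009600 × 0.0821 × 308 / 0.827 = 0.2935 L

0.294 L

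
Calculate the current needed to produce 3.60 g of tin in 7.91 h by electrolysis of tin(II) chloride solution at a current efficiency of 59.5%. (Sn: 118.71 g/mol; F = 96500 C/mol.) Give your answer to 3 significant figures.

0.345 A

n(Sn) = 3.60 / 118.71 = 0.03033 mol
Sn²⁺ + 2e⁻ → Sn, so n(e⁻) = 2 × 0.03033 = 0.06066 mol
Q = 0.06066 × 96500 / 0.595 = 9838 C
I = Q / t = 9838 / 28476 s = 0.345 A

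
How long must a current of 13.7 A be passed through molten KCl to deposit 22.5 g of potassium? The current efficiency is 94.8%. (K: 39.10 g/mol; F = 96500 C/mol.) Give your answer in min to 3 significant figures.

n(K) = 22.5 / 39.10 = 0.5754 mol
K⁺ + e⁻ → K, so n(e⁻) = 0.5754 mol
Q = 0.5754 × 96500 / 0.948 = 58570 C
t = Q / I = 58570 / 13.7 = 4275 s = 71.3 min

71.3 min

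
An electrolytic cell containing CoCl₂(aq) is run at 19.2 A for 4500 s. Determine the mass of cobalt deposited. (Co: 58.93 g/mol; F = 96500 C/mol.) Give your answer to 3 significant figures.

26.4 g

Q = 19.2 A × 4500 s = 86400 C
Moles of electrons = 86400 / 96500 = 0.8953 mol
Co²⁺ + 2e⁻ → Co, so n(Co) = 0.8953 / 2 = 0.4477 mol
m = 0.4477 × 58.93 = 26.4 g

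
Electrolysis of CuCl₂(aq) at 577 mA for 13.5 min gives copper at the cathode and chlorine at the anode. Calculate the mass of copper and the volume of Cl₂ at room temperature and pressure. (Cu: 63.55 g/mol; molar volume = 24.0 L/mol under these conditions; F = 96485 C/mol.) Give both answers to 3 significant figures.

0.154 g Cu; 0.0581 L Cl₂

Q = 0.577 × 810 = 467.4 C; n(e⁻) = 467.4 / 96485 = 0.004844 mol
Cathode: Cu²⁺ + 2e⁻ → Cu → n(Cu) = 0.004844/2 = 0.002422 mol → 0.154 g
Anode: 2Cl⁻ → Cl₂ + 2e⁻ → n(Cl₂) = 0.004844/2 = 0.002422 mol → 0.0581 L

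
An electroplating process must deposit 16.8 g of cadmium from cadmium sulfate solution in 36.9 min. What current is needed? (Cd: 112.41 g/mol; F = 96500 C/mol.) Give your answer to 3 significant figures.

n(Cd) = 16.8 / 112.41 = 0.1495 mol
Cd²⁺ + 2e⁻ → Cd, so n(e⁻) = 2 × 0.1495 = 0.2990 mol
Q = 0.2990 × 96500 = 28850 C
I = Q / t = 28850 / 2214 s = 13.0 A

13.0 A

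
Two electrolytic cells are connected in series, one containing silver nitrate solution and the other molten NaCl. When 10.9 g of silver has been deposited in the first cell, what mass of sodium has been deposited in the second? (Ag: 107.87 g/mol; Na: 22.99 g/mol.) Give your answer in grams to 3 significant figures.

n(Ag) = 10.9 / 107.87 = 0.1010 mol
Ag⁺ + e⁻ → Ag, so n(e⁻) = 0.1010 mol
Same current for the same time ⇒ same n(e⁻) = 0.1010 mol in both cells.
Na⁺ + e⁻ → Na, so n(Na) = 0.1010 mol
m(Na) = 0.1010 × 22.99 = 2.32 g

2.32 g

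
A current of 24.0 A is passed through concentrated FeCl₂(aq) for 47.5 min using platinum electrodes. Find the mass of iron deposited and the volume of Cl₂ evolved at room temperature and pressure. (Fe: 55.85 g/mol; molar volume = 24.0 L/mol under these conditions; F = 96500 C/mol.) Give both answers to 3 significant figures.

19.8 g Fe; 8.51 L Cl₂

Q = 24.0 × 2850 = 68400 C; n(e⁻) = 68400 / 96500 = 0.7088 mol
Cathode: Fe²⁺ + 2e⁻ → Fe → n(Fe) = 0.7088/2 = 0.3544 mol → 19.8 g
Anode: 2Cl⁻ → Cl₂ + 2e⁻ → n(Cl₂) = 0.7088/2 = 0.3544 mol → 8.51 L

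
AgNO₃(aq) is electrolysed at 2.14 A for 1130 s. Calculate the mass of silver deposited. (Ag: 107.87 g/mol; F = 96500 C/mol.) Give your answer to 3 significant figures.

2.70 g

Q = 2.14 A × 1130 s = 2418 C
Moles of electrons = 2418 / 96500 = 0.02506 mol
Ag⁺ + e⁻ → Ag, so n(Ag) = 0.02506 mol
m = 0.02506 × 107.87 = 2.70 g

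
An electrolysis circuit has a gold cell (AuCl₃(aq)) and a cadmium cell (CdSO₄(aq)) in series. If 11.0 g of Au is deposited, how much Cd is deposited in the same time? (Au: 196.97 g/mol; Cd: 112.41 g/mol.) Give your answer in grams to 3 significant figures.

n(Au) = 11.0 / 196.97 = 0.05585 mol
Au³⁺ + 3e⁻ → Au, so n(e⁻) = 3 × 0.05585 = 0.1676 mol
Since the cells are in series, n(e⁻) in the Cd cell is also 0.1676 mol.
Cd²⁺ + 2e⁻ → Cd, so n(Cd) = 0.1676 / 2 = 0.08380 mol
m(Cd) = 0.08380 × 112.41 = 9.42 g

9.42 g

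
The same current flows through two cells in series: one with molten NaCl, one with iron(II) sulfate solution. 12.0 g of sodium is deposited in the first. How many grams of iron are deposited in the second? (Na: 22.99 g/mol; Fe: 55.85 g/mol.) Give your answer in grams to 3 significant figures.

n(Na) = 12.0 / 22.99 = 0.5220 mol
Na⁺ + e⁻ → Na, so n(e⁻) = 0.5220 mol
In series, the same 0.5220 mol of electrons flows through the second cell.
Fe²⁺ + 2e⁻ → Fe, so n(Fe) = 0.5220 / 2 = 0.2610 mol
m(Fe) = 0.2610 × 55.85 = 14.6 g

14.6 g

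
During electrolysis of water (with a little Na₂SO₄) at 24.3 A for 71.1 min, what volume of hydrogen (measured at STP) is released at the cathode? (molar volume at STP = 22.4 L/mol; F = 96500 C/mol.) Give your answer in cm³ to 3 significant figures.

Q = 24.3 A × 4266 s = 1.037×10^5 C
n(e⁻) = 1.037×10^5 / 96500 = 1.075 mol
2H⁺ + 2e⁻ → H₂, so n(H₂) = 1.075 / 2 = 0.5375 mol
V = 0.5375 × 22.4 = 12.04 L
= 12000 cm³

12000 cm³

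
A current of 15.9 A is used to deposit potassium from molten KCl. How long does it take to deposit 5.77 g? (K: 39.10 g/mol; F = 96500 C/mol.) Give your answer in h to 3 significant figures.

n(K) = 5.77 / 39.10 = 0.1476 mol
K⁺ + e⁻ → K, so n(e⁻) = 0.1476 mol
Q = 0.1476 × 96500 = 14240 C
t = Q / I = 14240 / 15.9 = 895.6 s = 0.249 h

0.249 h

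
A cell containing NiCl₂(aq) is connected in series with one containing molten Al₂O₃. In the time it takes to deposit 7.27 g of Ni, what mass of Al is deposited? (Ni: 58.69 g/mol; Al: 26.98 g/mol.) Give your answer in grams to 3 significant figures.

2.23 g

n(Ni) = 7.27 / 58.69 = 0.1239 mol
Ni²⁺ + 2e⁻ → Ni, so n(e⁻) = 2 × 0.1239 = 0.2478 mol
Same current for the same time ⇒ same n(e⁻) = 0.2478 mol in both cells.
Al³⁺ + 3e⁻ → Al, so n(Al) = 0.2478 / 3 = 0.08260 mol
m(Al) = 0.08260 × 26.98 = 2.23 g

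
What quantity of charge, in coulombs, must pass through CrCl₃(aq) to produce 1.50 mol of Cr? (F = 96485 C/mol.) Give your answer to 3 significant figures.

Cr³⁺ + 3e⁻ → Cr, so n(e⁻) = 3 × 1.50 = 4.500 mol
Q = 4.500 × 96485 = 4.342×10^5 C

4.34×10^5 C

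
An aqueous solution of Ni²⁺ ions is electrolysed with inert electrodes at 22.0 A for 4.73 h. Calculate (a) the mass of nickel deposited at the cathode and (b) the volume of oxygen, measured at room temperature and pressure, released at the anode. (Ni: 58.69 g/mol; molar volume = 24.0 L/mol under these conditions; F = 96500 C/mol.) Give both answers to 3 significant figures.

114 g Ni; 23.3 L O₂

Q = 22.0 × 17028 = 3.746×10^5 C; n(e⁻) = 3.746×10^5 / 96500 = 3.882 mol
Cathode: Ni²⁺ + 2e⁻ → Ni → n(Ni) = 3.882/2 = 1.941 mol → 114 g
Anode: 2H₂O → O₂ + 4H⁺ + 4e⁻ → n(O₂) = 3.882/4 = 0.9705 mol → 23.3 L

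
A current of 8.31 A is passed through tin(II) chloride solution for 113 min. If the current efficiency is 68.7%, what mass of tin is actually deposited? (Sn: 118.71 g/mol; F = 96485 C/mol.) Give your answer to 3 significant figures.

Q = 8.31 × 6780 = 56340 C
n(e⁻) = 56340 / 96485 = 0.5839 mol
Sn²⁺ + 2e⁻ → Sn, so theoretical m(Sn) = 0.2920 × 118.71 = 34.66 g
Actual mass = 68.7% × 34.66 = 23.8 g

23.8 g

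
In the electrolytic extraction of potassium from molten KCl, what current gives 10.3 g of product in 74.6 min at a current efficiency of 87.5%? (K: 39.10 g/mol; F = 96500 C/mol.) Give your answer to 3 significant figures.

n(K) = 10.3 / 39.10 = 0.2634 mol
K⁺ + e⁻ → K, so n(e⁻) = 0.2634 mol
Q = 0.2634 × 96500 / 0.875 = 29050 C
I = Q / t = 29050 / 4476 s = 6.49 A

6.49 A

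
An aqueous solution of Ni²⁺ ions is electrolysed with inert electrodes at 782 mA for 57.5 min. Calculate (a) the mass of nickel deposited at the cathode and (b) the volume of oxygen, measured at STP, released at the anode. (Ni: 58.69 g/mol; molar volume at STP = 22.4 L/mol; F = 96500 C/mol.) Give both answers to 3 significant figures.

Q = 0.782 × 3450 = 2698 C; n(e⁻) = 2698 / 96500 = 0.02796 mol
Cathode: Ni²⁺ + 2e⁻ → Ni → n(Ni) = 0.02796/2 = 0.01398 mol → 0.820 g
Anode: 2H₂O → O₂ + 4H⁺ + 4e⁻ → n(O₂) = 0.02796/4 = 0.006990 mol → 0.157 L

0.820 g Ni; 0.157 L O₂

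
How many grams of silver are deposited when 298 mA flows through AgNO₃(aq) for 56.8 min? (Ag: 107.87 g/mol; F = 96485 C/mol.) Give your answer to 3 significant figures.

Q = 0.298 A × 3408 s = 1016 C
n(e⁻) = 1016 / 96485 = 0.01053 mol
Ag⁺ + e⁻ → Ag, so n(Ag) = 0.01053 mol
m = 0.01053 × 107.87 = 1.14 g

1.14 g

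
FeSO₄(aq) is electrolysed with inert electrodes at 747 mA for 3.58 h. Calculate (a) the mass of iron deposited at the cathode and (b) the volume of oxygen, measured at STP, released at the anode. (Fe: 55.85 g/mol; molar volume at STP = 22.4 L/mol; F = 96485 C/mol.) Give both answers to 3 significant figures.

Q = 0.747 × 12888 = 9627 C; n(e⁻) = 9627 / 96485 = 0.09978 mol
Cathode: Fe²⁺ + 2e⁻ → Fe → n(Fe) = 0.09978/2 = 0.04989 mol → 2.79 g
Anode: 2H₂O → O₂ + 4H⁺ + 4e⁻ → n(O₂) = 0.09978/4 = 0.02495 mol → 0.559 L

2.79 g Fe; 0.559 L O₂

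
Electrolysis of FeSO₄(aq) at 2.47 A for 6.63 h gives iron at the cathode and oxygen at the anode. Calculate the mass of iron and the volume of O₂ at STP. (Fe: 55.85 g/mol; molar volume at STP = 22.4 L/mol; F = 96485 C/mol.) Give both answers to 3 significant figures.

17.1 g Fe; 3.42 L O₂

Q = 2.47 × 23868 = 58950 C; n(e⁻) = 58950 / 96485 = 0.6110 mol
Cathode: Fe²⁺ + 2e⁻ → Fe → n(Fe) = 0.6110/2 = 0.3055 mol → 17.1 g
Anode: 2H₂O → O₂ + 4H⁺ + 4e⁻ → n(O₂) = 0.6110/4 = 0.1528 mol → 3.42 L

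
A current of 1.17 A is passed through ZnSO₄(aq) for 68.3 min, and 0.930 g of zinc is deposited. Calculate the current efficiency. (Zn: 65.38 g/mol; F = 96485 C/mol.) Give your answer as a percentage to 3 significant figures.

57.2%

Q = 1.17 × 4098 = 4795 C
n(e⁻) = 4795 / 96485 = 0.04970 mol
Zn²⁺ + 2e⁻ → Zn, so theoretical n(Zn) = 0.02485 mol → 1.625 g
Efficiency = 0.930 / 1.625 = 0.5723 = 57.2%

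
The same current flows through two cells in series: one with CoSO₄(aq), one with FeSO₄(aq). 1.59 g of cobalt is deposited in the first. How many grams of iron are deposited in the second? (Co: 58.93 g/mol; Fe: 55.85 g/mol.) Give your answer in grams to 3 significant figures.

n(Co) = 1.59 / 58.93 = 0.02698 mol
Co²⁺ + 2e⁻ → Co, so n(e⁻) = 2 × 0.02698 = 0.05396 mol
In series, the same 0.05396 mol of electrons flows through the second cell.
Fe²⁺ + 2e⁻ → Fe, so n(Fe) = 0.05396 / 2 = 0.02698 mol
m(Fe) = 0.02698 × 55.85 = 1.51 g

1.51 g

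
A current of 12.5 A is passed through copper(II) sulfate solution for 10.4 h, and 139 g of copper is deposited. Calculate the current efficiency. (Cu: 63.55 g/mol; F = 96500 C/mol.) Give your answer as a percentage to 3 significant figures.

Q = 12.5 × 37440 = 4.680×10^5 C
n(e⁻) = 4.680×10^5 / 96500 = 4.850 mol
Cu²⁺ + 2e⁻ → Cu, so theoretical n(Cu) = 2.425 mol → 154.1 g
Efficiency = 139 / 154.1 = 0.9020 = 90.2%

90.2%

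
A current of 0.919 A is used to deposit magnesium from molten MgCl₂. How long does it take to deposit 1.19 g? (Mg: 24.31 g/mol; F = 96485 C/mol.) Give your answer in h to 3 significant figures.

2.86 h

n(Mg) = 1.19 / 24.31 = 0.04895 mol
Mg²⁺ + 2e⁻ → Mg, so n(e⁻) = 2 × 0.04895 = 0.09790 mol
Q = 0.09790 × 96485 = 9446 C
t = Q / I = 9446 / 0.919 = 10280 s = 2.86 h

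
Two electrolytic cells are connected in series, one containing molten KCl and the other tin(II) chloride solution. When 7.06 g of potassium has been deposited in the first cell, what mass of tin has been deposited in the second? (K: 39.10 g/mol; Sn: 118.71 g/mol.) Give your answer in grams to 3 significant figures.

10.7 g

n(K) = 7.06 / 39.10 = 0.1806 mol
K⁺ + e⁻ → K, so n(e⁻) = 0.1806 mol
Since the cells are in series, n(e⁻) in the Sn cell is also 0.1806 mol.
Sn²⁺ + 2e⁻ → Sn, so n(Sn) = 0.1806 / 2 = 0.09030 mol
m(Sn) = 0.09030 × 118.71 = 10.7 g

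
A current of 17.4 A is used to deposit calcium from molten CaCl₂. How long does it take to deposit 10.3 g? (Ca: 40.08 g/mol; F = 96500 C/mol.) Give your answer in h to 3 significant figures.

n(Ca) = 10.3 / 40.08 = 0.2570 mol
Ca²⁺ + 2e⁻ → Ca, so n(e⁻) = 2 × 0.2570 = 0.5140 mol
Q = 0.5140 × 96500 = 49600 C
t = Q / I = 49600 / 17.4 = 2851 s = 0.792 h

0.792 h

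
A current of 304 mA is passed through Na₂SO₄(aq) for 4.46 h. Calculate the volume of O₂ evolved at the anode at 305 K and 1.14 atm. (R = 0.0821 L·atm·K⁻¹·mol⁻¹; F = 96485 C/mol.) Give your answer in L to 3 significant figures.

Charge passed = 0.304 × 16056 = 4881 C
n(e⁻) = Q/F = 4881/96485 = 0.05059 mol
2H₂O → O₂ + 4H⁺ + 4e⁻, so n(O₂) = 0.05059 / 4 = 0.01265 mol
V = nRT/P = 0.01265 × 0.0821 × 305 / 1.14 = 0.2779 L

0.278 L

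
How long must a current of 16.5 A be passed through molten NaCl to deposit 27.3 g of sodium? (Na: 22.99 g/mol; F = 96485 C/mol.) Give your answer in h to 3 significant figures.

1.93 h

n(Na) = 27.3 / 22.99 = 1.187 mol
Na⁺ + e⁻ → Na, so n(e⁻) = 1.187 mol
Q = 1.187 × 96485 = 1.145×10^5 C
t = Q / I = 1.145×10^5 / 16.5 = 6939 s = 1.93 h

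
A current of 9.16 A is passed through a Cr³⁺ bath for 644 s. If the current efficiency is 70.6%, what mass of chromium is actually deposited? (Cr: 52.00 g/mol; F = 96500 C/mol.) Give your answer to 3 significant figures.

Q = 9.16 × 644 = 5899 C
n(e⁻) = 5899 / 96500 = 0.06113 mol
Cr³⁺ + 3e⁻ → Cr, so theoretical m(Cr) = 0.02038 × 52.00 = 1.060 g
Actual mass = 70.6% × 1.060 = 0.748 g

0.748 g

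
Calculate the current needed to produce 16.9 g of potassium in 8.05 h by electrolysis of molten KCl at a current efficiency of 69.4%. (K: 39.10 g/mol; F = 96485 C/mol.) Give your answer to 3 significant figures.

2.07 A

n(K) = 16.9 / 39.10 = 0.4322 mol
K⁺ + e⁻ → K, so n(e⁻) = 0.4322 mol
Q = 0.4322 × 96485 / 0.694 = 60090 C
I = Q / t = 60090 / 28980 s = 2.07 A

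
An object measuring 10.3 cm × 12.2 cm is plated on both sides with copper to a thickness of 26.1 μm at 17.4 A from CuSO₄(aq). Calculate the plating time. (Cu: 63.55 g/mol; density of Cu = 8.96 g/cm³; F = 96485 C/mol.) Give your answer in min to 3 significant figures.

Plated area = 2 × 10.3 × 12.2 = 251.3 cm²
Volume = 251.3 × 26.1×10⁻⁴ cm = 0.6559 cm³
m(Cu) = 0.6559 × 8.96 = 5.877 g
n(Cu) = 5.877 / 63.55 = 0.09248 mol; n(e⁻) = 2 × 0.09248 = 0.1850 mol
Q = 0.1850 × 96485 = 17850 C
t = 17850 / 17.4 = 1026 s = 17.1 min

17.1 min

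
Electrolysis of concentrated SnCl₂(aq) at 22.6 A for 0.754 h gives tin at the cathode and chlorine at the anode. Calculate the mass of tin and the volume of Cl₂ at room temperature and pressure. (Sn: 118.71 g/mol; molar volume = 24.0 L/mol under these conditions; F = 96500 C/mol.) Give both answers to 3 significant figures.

Q = 22.6 × 2714.4 = 61350 C; n(e⁻) = 61350 / 96500 = 0.6358 mol
Cathode: Sn²⁺ + 2e⁻ → Sn → n(Sn) = 0.6358/2 = 0.3179 mol → 37.7 g
Anode: 2Cl⁻ → Cl₂ + 2e⁻ → n(Cl₂) = 0.6358/2 = 0.3179 mol → 7.63 L

37.7 g Sn; 7.63 L Cl₂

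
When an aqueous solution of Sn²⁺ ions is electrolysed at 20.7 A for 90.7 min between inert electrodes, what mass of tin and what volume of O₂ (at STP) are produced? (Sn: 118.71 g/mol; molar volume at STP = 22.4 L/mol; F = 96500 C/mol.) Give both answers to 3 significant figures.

Q = 20.7 × 5442 = 1.126×10^5 C; n(e⁻) = 1.126×10^5 / 96500 = 1.167 mol
Cathode: Sn²⁺ + 2e⁻ → Sn → n(Sn) = 1.167/2 = 0.5835 mol → 69.3 g
Anode: 2H₂O → O₂ + 4H⁺ + 4e⁻ → n(O₂) = 1.167/4 = 0.2918 mol → 6.54 L

69.3 g Sn; 6.54 L O₂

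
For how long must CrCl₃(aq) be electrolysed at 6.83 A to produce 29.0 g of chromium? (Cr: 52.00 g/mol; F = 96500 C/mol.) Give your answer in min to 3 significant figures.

394 min

n(Cr) = 29.0 / 52.00 = 0.5577 mol
Cr³⁺ + 3e⁻ → Cr, so n(e⁻) = 3 × 0.5577 = 1.673 mol
Q = 1.673 × 96500 = 1.614×10^5 C
t = Q / I = 1.614×10^5 / 6.83 = 23630 s = 394 min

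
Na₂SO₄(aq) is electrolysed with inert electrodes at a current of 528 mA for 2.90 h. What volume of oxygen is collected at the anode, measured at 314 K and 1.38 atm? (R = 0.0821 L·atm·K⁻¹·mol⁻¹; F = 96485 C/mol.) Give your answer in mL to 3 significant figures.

267 mL

Q = It = 0.528 × 10440 = 5512 C
n(e⁻) = Q/F = 5512/96485 = 0.05713 mol
2H₂O → O₂ + 4H⁺ + 4e⁻, so n(O₂) = 0.05713 / 4 = 0.01428 mol
V = nRT/P = 0.01428 × 0.0821 × 314 / 1.38 = 0.2668 L
= 267 mL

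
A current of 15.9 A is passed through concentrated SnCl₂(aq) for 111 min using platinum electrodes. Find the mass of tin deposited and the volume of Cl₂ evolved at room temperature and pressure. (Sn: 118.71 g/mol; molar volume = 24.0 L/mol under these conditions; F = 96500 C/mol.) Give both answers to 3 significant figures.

65.1 g Sn; 13.2 L Cl₂

Q = 15.9 × 6660 = 1.059×10^5 C; n(e⁻) = 1.059×10^5 / 96500 = 1.097 mol
Cathode: Sn²⁺ + 2e⁻ → Sn → n(Sn) = 1.097/2 = 0.5485 mol → 65.1 g
Anode: 2Cl⁻ → Cl₂ + 2e⁻ → n(Cl₂) = 1.097/2 = 0.5485 mol → 13.2 L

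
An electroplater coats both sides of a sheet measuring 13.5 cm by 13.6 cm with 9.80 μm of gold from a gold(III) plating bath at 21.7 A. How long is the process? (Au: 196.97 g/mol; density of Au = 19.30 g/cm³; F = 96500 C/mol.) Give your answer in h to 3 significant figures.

0.131 h

Plated area = 2 × 13.5 × 13.6 = 367.2 cm²
Volume = 367.2 × 9.80×10⁻⁴ cm = 0.3599 cm³
m(Au) = 0.3599 × 19.30 = 6.946 g
n(Au) = 6.946 / 196.97 = 0.03526 mol; n(e⁻) = 3 × 0.03526 = 0.1058 mol
Q = 0.1058 × 96500 = 10210 C
t = 10210 / 21.7 = 470.5 s = 0.131 h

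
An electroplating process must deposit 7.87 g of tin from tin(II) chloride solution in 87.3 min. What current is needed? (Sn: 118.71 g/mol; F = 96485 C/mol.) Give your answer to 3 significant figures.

n(Sn) = 7.87 / 118.71 = 0.06630 mol
Sn²⁺ + 2e⁻ → Sn, so n(e⁻) = 2 × 0.06630 = 0.1326 mol
Q = 0.1326 × 96485 = 12790 C
I = Q / t = 12790 / 5238 s = 2.44 A

2.44 A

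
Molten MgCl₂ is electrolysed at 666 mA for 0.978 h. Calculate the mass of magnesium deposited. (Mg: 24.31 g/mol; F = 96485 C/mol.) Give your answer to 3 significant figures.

0.295 g

Q = It = 0.666 × 3520.8 = 2345 C
n(e⁻) = 2345 / 96485 = 0.02430 mol
Mg²⁺ + 2e⁻ → Mg, so n(Mg) = 0.02430 / 2 = 0.01215 mol
m = 0.01215 × 24.31 = 0.295 g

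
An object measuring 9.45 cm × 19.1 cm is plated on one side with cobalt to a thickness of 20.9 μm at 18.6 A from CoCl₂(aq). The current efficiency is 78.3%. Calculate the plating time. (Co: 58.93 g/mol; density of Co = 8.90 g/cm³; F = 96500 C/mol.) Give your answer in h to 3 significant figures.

Plated area = 9.45 × 19.1 = 180.5 cm²
Volume = 180.5 × 20.9×10⁻⁴ cm = 0.3772 cm³
m(Co) = 0.3772 × 8.90 = 3.357 g
n(Co) = 3.357 / 58.93 = 0.05697 mol; n(e⁻) = 2 × 0.05697 = 0.1139 mol
Q = 0.1139 × 96500 / 0.783 = 14040 C
t = 14040 / 18.6 = 754.8 s = 0.210 h

0.210 h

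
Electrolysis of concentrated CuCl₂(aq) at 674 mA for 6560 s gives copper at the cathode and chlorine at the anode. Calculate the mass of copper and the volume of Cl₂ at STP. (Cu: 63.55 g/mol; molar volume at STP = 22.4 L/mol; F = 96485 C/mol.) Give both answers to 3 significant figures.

1.46 g Cu; 0.513 L Cl₂

Q = 0.674 × 6560 = 4421 C; n(e⁻) = 4421 / 96485 = 0.04582 mol
Cathode: Cu²⁺ + 2e⁻ → Cu → n(Cu) = 0.04582/2 = 0.02291 mol → 1.46 g
Anode: 2Cl⁻ → Cl₂ + 2e⁻ → n(Cl₂) = 0.04582/2 = 0.02291 mol → 0.513 L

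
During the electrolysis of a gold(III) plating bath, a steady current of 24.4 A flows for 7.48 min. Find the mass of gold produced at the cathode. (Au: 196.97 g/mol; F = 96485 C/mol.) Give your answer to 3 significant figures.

Charge passed = 24.4 × 448.8 = 10950 C
n(e⁻) = Q/F = 10950/96485 = 0.1135 mol
Au³⁺ + 3e⁻ → Au, so n(Au) = 0.1135 / 3 = 0.03783 mol
m = 0.03783 × 196.97 = 7.45 g

7.45 g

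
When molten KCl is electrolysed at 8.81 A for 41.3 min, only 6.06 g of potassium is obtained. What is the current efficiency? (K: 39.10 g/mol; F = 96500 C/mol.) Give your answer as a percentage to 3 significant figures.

68.5%

Q = 8.81 × 2478 = 21830 C
n(e⁻) = 21830 / 96500 = 0.2262 mol
K⁺ + e⁻ → K, so theoretical n(K) = 0.2262 mol → 8.844 g
Efficiency = 6.06 / 8.844 = 0.6852 = 68.5%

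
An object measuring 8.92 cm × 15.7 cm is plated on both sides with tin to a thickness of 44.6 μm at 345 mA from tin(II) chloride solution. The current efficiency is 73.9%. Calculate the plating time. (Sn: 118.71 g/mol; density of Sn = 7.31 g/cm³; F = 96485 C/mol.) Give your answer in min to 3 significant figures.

970 min

Plated area = 2 × 8.92 × 15.7 = 280.1 cm²
Volume = 280.1 × 44.6×10⁻⁴ cm = 1.249 cm³
m(Sn) = 1.249 × 7.31 = 9.130 g
n(Sn) = 9.130 / 118.71 = 0.07691 mol; n(e⁻) = 2 × 0.07691 = 0.1538 mol
Q = 0.1538 × 96485 / 0.739 = 20080 C
t = 20080 / 0.345 = 58200 s = 970 min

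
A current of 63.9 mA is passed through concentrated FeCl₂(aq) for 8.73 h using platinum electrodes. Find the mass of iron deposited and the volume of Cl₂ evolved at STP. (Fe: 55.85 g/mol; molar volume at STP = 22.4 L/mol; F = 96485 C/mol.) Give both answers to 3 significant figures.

Q = 0.0639 × 31428 = 2008 C; n(e⁻) = 2008 / 96485 = 0.02081 mol
Cathode: Fe²⁺ + 2e⁻ → Fe → n(Fe) = 0.02081/2 = 0.01041 mol → 0.581 g
Anode: 2Cl⁻ → Cl₂ + 2e⁻ → n(Cl₂) = 0.02081/2 = 0.01041 mol → 0.233 L

0.581 g Fe; 0.233 L Cl₂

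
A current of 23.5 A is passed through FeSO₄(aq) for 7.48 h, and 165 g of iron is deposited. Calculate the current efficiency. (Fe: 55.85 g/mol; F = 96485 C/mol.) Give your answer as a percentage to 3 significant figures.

90.1%

Q = 23.5 × 26928 = 6.328×10^5 C
n(e⁻) = 6.328×10^5 / 96485 = 6.559 mol
Fe²⁺ + 2e⁻ → Fe, so theoretical n(Fe) = 3.280 mol → 183.2 g
Efficiency = 165 / 183.2 = 0.9007 = 90.1%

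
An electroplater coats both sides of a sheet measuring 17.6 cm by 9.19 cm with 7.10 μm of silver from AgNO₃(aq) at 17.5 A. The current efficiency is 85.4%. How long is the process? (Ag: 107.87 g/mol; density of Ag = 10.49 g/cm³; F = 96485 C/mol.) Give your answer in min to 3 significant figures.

2.40 min

Plated area = 2 × 17.6 × 9.19 = 323.5 cm²
Volume = 323.5 × 7.10×10⁻⁴ cm = 0.2297 cm³
m(Ag) = 0.2297 × 10.49 = 2.410 g
n(Ag) = 2.410 / 107.87 = 0.02234 mol; n(e⁻) = 0.02234 mol
Q = 0.02234 × 96485 / 0.854 = 2524 C
t = 2524 / 17.5 = 144.2 s = 2.40 min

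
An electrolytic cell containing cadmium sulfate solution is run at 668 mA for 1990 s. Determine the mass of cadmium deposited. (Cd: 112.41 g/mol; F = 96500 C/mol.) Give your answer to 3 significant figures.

Q = 0.668 A × 1990 s = 1329 C
Moles of electrons = 1329 / 96500 = 0.01377 mol
Cd²⁺ + 2e⁻ → Cd, so n(Cd) = 0.01377 / 2 = 0.006885 mol
m = 0.006885 × 112.41 = 0.774 g

0.774 g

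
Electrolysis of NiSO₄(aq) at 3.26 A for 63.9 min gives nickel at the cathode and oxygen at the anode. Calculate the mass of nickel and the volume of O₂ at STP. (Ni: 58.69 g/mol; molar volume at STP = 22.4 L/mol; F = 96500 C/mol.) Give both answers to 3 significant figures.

Q = 3.26 × 3834 = 12500 C; n(e⁻) = 12500 / 96500 = 0.1295 mol
Cathode: Ni²⁺ + 2e⁻ → Ni → n(Ni) = 0.1295/2 = 0.06475 mol → 3.80 g
Anode: 2H₂O → O₂ + 4H⁺ + 4e⁻ → n(O₂) = 0.1295/4 = 0.03238 mol → 0.725 L

3.80 g Ni; 0.725 L O₂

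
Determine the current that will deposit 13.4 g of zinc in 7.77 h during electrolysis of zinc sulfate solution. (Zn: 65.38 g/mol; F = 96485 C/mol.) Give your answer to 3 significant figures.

n(Zn) = 13.4 / 65.38 = 0.2050 mol
Zn²⁺ + 2e⁻ → Zn, so n(e⁻) = 2 × 0.2050 = 0.4100 mol
Q = 0.4100 × 96485 = 39560 C
I = Q / t = 39560 / 27972 s = 1.41 A

1.41 A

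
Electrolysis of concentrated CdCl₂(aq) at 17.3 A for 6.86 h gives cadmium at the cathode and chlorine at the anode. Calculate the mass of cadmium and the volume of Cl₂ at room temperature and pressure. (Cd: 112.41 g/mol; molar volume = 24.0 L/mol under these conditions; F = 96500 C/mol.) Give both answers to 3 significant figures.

Q = 17.3 × 24696 = 4.272×10^5 C; n(e⁻) = 4.272×10^5 / 96500 = 4.427 mol
Cathode: Cd²⁺ + 2e⁻ → Cd → n(Cd) = 4.427/2 = 2.214 mol → 249 g
Anode: 2Cl⁻ → Cl₂ + 2e⁻ → n(Cl₂) = 4.427/2 = 2.214 mol → 53.1 L

249 g Cd; 53.1 L Cl₂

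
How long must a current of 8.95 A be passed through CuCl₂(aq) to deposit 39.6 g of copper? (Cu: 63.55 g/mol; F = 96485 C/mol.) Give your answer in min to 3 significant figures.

n(Cu) = 39.6 / 63.55 = 0.6231 mol
Cu²⁺ + 2e⁻ → Cu, so n(e⁻) = 2 × 0.6231 = 1.246 mol
Q = 1.246 × 96485 = 1.202×10^5 C
t = Q / I = 1.202×10^5 / 8.95 = 13430 s = 224 min

224 min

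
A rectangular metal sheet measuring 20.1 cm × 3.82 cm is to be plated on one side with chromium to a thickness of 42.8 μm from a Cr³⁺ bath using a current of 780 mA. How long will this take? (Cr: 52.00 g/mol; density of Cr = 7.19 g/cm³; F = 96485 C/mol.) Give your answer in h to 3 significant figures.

4.68 h

Plated area = 20.1 × 3.82 = 76.78 cm²
Volume = 76.78 × 42.8×10⁻⁴ cm = 0.3286 cm³
m(Cr) = 0.3286 × 7.19 = 2.363 g
n(Cr) = 2.363 / 52.00 = 0.04544 mol; n(e⁻) = 3 × 0.04544 = 0.1363 mol
Q = 0.1363 × 96485 = 13150 C
t = 13150 / 0.780 = 16860 s = 4.68 h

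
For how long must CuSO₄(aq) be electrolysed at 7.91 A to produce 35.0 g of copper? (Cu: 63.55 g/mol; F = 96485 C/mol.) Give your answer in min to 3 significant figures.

n(Cu) = 35.0 / 63.55 = 0.5507 mol
Cu²⁺ + 2e⁻ → Cu, so n(e⁻) = 2 × 0.5507 = 1.101 mol
Q = 1.101 × 96485 = 1.062×10^5 C
t = Q / I = 1.062×10^5 / 7.91 = 13430 s = 224 min

224 min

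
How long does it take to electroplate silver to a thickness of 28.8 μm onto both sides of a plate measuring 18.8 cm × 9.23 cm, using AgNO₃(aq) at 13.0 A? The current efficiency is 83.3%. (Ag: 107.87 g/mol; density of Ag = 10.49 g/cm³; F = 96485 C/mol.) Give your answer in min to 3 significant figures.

Plated area = 2 × 18.8 × 9.23 = 347.0 cm²
Volume = 347.0 × 28.8×10⁻⁴ cm = 0.9994 cm³
m(Ag) = 0.9994 × 10.49 = 10.48 g
n(Ag) = 10.48 / 107.87 = 0.09715 mol; n(e⁻) = 0.09715 mol
Q = 0.09715 × 96485 / 0.833 = 11250 C
t = 11250 / 13.0 = 865.4 s = 14.4 min

14.4 min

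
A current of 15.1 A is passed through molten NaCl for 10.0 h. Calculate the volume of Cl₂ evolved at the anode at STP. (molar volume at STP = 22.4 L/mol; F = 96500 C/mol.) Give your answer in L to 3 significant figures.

63.1 L

Q = 15.1 A × 36000 s = 5.436×10^5 C
n(e⁻) = Q/F = 5.436×10^5/96500 = 5.633 mol
2Cl⁻ → Cl₂ + 2e⁻, so n(Cl₂) = 5.633 / 2 = 2.817 mol
V = 2.817 × 22.4 = 63.10 L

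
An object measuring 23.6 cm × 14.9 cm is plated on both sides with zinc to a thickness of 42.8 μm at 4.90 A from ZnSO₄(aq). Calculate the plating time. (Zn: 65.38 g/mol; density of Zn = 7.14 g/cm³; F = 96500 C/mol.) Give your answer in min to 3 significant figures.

Plated area = 2 × 23.6 × 14.9 = 703.3 cm²
Volume = 703.3 × 42.8×10⁻⁴ cm = 3.010 cm³
m(Zn) = 3.010 × 7.14 = 21.49 g
n(Zn) = 21.49 / 65.38 = 0.3287 mol; n(e⁻) = 2 × 0.3287 = 0.6574 mol
Q = 0.6574 × 96500 = 63440 C
t = 63440 / 4.90 = 12950 s = 216 min

216 min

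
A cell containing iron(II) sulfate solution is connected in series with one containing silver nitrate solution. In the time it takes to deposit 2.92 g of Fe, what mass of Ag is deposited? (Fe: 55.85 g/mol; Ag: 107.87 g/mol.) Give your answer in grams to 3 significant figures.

n(Fe) = 2.92 / 55.85 = 0.05228 mol
Fe²⁺ + 2e⁻ → Fe, so n(e⁻) = 2 × 0.05228 = 0.1046 mol
In series, the same 0.1046 mol of electrons flows through the second cell.
Ag⁺ + e⁻ → Ag, so n(Ag) = 0.1046 mol
m(Ag) = 0.1046 × 107.87 = 11.3 g

11.3 g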